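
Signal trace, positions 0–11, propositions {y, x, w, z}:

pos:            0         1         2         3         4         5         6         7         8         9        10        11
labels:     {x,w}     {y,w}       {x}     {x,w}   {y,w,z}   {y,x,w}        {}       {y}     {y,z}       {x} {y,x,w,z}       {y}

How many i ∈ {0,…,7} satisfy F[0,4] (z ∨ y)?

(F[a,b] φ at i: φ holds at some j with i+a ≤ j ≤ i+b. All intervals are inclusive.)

8

Evaluate at each i in [0,7]:
  i=0: ✓ (witness j=1)
  i=1: ✓ (witness j=1)
  i=2: ✓ (witness j=4)
  i=3: ✓ (witness j=4)
  i=4: ✓ (witness j=4)
  i=5: ✓ (witness j=5)
  i=6: ✓ (witness j=7)
  i=7: ✓ (witness j=7)
Positions where it holds: {0, 1, 2, 3, 4, 5, 6, 7} → 8.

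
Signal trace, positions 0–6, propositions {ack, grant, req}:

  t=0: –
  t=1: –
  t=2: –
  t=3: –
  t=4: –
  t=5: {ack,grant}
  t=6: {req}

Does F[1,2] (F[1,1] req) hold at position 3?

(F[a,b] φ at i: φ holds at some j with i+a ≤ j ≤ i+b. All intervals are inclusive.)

Check F[1,1] req at each j in [4,5]:
  j=4: fails (none in [5,5])
  j=5: holds (witness at 6)
Found at j=5 → formula holds.

True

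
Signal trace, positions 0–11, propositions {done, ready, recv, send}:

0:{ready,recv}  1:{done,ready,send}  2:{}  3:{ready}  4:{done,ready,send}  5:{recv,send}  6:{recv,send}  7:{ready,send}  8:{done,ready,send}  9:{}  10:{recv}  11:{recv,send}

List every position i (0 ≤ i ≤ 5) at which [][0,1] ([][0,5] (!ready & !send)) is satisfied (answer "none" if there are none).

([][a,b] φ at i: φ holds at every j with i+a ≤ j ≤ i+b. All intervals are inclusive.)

Evaluate at each i in [0,5]:
  i=0: ✗ (fails at j=0)
  i=1: ✗ (fails at j=1)
  i=2: ✗ (fails at j=2)
  i=3: ✗ (fails at j=3)
  i=4: ✗ (fails at j=4)
  i=5: ✗ (fails at j=5)

none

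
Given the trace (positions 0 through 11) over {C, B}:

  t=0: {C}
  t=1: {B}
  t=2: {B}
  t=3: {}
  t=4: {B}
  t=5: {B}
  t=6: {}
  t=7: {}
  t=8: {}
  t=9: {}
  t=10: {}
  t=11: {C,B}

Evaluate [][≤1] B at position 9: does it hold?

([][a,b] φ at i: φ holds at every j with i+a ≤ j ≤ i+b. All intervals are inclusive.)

Check B at every j in [9,10]:
  j=9: false
  j=10: false
Fails at j=9 → formula fails.

Does not hold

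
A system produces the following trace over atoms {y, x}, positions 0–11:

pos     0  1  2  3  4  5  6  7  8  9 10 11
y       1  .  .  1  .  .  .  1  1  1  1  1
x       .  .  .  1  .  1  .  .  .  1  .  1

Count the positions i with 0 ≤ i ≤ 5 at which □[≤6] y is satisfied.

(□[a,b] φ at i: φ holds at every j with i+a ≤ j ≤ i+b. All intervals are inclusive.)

Evaluate at each i in [0,5]:
  i=0: ✗ (fails at j=1)
  i=1: ✗ (fails at j=1)
  i=2: ✗ (fails at j=2)
  i=3: ✗ (fails at j=4)
  i=4: ✗ (fails at j=4)
  i=5: ✗ (fails at j=5)
Positions where it holds: {} → 0.

0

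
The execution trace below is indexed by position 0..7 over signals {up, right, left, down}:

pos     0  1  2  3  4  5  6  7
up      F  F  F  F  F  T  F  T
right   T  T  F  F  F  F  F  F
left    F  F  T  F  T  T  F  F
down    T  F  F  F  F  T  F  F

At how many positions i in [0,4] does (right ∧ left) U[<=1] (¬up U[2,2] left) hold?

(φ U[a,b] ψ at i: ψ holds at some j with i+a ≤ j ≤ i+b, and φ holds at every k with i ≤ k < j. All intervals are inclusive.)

Evaluate at each i in [0,4]:
  i=0: ✓ (rhs at j=0)
  i=1: ✗ (lhs fails at k=1 before rhs at j=2)
  i=2: ✓ (rhs at j=2)
  i=3: ✓ (rhs at j=3)
  i=4: ✗ (no rhs in [4,5])
Positions where it holds: {0, 2, 3} → 3.

3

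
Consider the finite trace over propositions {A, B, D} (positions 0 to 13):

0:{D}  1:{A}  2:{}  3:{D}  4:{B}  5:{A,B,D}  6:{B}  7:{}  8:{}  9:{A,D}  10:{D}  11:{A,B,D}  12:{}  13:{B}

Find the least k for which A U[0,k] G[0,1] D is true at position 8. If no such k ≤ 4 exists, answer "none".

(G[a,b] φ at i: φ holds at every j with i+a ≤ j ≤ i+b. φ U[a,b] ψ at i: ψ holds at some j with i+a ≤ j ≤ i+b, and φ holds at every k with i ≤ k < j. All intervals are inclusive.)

Need earliest j ≥ 8 with G[0,1] D, and A at every k in [8,j-1].
  j=8: rhs fails.
  j=9: rhs holds but lhs fails at k=8.
  j=10: rhs holds but lhs fails at k=8.
  j=11: rhs fails.
  j=12: rhs fails.
No witness within the range → none.

none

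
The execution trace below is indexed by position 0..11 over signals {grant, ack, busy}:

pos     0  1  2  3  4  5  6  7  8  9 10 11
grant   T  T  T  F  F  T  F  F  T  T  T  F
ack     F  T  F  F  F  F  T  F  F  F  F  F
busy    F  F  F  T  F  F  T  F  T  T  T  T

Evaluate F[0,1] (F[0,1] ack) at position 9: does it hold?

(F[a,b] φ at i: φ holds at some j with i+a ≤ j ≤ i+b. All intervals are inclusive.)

Check F[0,1] ack at each j in [9,10]:
  j=9: fails (none in [9,10])
  j=10: fails (none in [10,11])
No position in the window satisfies it → formula fails.

Does not hold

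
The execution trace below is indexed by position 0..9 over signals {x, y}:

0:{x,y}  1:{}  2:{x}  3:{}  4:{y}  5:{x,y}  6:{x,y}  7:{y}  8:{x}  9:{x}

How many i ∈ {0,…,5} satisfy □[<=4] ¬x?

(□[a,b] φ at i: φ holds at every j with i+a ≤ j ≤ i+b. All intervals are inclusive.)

Evaluate at each i in [0,5]:
  i=0: ✗ (fails at j=0)
  i=1: ✗ (fails at j=2)
  i=2: ✗ (fails at j=2)
  i=3: ✗ (fails at j=5)
  i=4: ✗ (fails at j=5)
  i=5: ✗ (fails at j=5)
Positions where it holds: {} → 0.

0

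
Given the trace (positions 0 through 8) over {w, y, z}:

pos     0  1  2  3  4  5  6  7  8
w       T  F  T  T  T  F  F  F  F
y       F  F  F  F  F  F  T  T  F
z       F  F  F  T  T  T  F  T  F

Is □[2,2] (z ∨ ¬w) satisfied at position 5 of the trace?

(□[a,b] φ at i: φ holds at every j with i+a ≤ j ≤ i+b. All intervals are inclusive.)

Check (z ∨ ¬w) at every j in [7,7]:
  j=7: true
All positions satisfy it → formula holds.

True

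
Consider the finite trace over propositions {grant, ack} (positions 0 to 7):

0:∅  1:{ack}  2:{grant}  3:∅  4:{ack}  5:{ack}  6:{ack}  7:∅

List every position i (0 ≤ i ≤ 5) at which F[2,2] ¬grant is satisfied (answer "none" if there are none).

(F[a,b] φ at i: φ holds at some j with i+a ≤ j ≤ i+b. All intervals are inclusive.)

Evaluate at each i in [0,5]:
  i=0: ✗ (none in [2,2])
  i=1: ✓ (witness j=3)
  i=2: ✓ (witness j=4)
  i=3: ✓ (witness j=5)
  i=4: ✓ (witness j=6)
  i=5: ✓ (witness j=7)

1, 2, 3, 4, 5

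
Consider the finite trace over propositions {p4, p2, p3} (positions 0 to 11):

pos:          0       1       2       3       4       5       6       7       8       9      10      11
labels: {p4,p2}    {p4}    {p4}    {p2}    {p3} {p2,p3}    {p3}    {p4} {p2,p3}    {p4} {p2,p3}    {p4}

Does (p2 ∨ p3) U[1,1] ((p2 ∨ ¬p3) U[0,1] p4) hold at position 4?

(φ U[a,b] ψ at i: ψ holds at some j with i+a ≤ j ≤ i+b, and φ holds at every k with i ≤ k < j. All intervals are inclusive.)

Does not hold

Need some j in [5,5] with ((p2 ∨ ¬p3) U[0,1] p4), and (p2 ∨ p3) at every k in [4,j-1].
  j=5: ((p2 ∨ ¬p3) U[0,1] p4) — fails.
No j in the window works → until fails.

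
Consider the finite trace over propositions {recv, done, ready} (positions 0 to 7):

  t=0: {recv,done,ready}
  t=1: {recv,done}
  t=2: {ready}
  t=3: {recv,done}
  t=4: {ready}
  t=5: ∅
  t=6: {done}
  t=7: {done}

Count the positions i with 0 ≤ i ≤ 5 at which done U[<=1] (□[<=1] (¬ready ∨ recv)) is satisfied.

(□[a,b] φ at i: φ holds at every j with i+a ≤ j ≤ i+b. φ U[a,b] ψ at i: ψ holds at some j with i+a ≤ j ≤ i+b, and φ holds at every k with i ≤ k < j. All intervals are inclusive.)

Evaluate at each i in [0,5]:
  i=0: ✓ (rhs at j=0)
  i=1: ✗ (no rhs in [1,2])
  i=2: ✗ (no rhs in [2,3])
  i=3: ✗ (no rhs in [3,4])
  i=4: ✗ (lhs fails at k=4 before rhs at j=5)
  i=5: ✓ (rhs at j=5)
Positions where it holds: {0, 5} → 2.

2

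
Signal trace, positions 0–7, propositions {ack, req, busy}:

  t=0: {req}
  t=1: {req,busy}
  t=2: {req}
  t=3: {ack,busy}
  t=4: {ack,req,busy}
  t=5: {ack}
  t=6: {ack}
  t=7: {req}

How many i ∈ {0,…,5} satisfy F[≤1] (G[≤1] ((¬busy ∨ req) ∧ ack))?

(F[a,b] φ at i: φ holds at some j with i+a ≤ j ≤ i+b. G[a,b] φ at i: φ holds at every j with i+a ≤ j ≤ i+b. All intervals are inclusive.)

3

Evaluate at each i in [0,5]:
  i=0: ✗ (none in [0,1])
  i=1: ✗ (none in [1,2])
  i=2: ✗ (none in [2,3])
  i=3: ✓ (witness j=4)
  i=4: ✓ (witness j=4)
  i=5: ✓ (witness j=5)
Positions where it holds: {3, 4, 5} → 3.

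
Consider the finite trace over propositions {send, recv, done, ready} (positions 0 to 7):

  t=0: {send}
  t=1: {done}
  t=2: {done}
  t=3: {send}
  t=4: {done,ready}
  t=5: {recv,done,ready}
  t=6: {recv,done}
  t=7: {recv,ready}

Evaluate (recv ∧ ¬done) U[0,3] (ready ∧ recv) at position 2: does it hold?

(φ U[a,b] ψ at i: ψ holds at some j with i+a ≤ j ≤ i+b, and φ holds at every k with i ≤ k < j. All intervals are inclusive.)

Does not hold

Need some j in [2,5] with (ready ∧ recv), and (recv ∧ ¬done) at every k in [2,j-1].
  j=2: (ready ∧ recv) false.
  j=3: (ready ∧ recv) false.
  j=4: (ready ∧ recv) false.
  j=5: (ready ∧ recv) holds, but (recv ∧ ¬done) fails at k=2 → not this j.
No j in the window works → until fails.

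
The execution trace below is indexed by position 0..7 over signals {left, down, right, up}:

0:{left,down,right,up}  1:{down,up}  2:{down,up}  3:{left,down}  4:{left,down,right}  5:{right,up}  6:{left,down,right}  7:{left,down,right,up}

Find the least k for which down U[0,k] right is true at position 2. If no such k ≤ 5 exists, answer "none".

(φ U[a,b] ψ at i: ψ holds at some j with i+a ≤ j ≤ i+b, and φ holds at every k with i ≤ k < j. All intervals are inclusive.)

2

Need earliest j ≥ 2 with right, and down at every k in [2,j-1].
  j=2: rhs fails.
  j=3: rhs fails.
  j=4: rhs holds; lhs holds on [2,3]. k = 2.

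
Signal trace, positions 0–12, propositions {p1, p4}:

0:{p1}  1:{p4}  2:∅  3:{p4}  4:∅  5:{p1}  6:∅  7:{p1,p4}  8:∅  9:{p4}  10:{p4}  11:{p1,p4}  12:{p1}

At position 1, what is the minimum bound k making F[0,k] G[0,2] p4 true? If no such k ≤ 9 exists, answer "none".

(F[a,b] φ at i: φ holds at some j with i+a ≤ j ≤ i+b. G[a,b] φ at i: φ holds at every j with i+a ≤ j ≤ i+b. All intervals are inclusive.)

Scan j = 1,2,… for G[0,2] p4:
  j=1: fails
  j=2: fails
  j=3: fails
  j=4: fails
  j=5: fails
  j=6: fails
  j=7: fails
  j=8: fails
  j=9: holds
First hit at j=9, so smallest k = 9-1 = 8.

8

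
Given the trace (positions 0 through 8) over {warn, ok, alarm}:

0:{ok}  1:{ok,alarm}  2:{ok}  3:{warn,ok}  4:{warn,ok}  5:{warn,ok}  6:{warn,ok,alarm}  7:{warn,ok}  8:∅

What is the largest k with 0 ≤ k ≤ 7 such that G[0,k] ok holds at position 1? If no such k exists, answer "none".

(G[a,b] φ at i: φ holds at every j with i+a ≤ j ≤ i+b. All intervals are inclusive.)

ok must hold from j=1 onward; find where it first fails.
  j=1: holds
  j=2: holds
  j=3: holds
  j=4: holds
  j=5: holds
  j=6: holds
  j=7: holds
  j=8: fails
Holds on [1,7], so largest k = 6.

6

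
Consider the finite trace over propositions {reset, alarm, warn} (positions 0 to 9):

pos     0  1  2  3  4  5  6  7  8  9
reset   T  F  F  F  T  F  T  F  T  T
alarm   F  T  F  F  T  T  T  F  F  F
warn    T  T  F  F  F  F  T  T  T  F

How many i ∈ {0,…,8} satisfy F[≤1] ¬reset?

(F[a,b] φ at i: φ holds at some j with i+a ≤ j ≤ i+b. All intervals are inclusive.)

8

Evaluate at each i in [0,8]:
  i=0: ✓ (witness j=1)
  i=1: ✓ (witness j=1)
  i=2: ✓ (witness j=2)
  i=3: ✓ (witness j=3)
  i=4: ✓ (witness j=5)
  i=5: ✓ (witness j=5)
  i=6: ✓ (witness j=7)
  i=7: ✓ (witness j=7)
  i=8: ✗ (none in [8,9])
Positions where it holds: {0, 1, 2, 3, 4, 5, 6, 7} → 8.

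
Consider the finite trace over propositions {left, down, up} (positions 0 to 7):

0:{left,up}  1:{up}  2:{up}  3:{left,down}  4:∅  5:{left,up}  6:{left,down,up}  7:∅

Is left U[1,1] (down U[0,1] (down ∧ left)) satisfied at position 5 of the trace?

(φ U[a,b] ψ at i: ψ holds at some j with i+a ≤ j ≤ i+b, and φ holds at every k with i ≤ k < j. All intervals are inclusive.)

Yes

Need some j in [6,6] with (down U[0,1] (down ∧ left)), and left at every k in [5,j-1].
  j=6: (down U[0,1] (down ∧ left)) holds; left holds at every k in [5,5] → satisfied.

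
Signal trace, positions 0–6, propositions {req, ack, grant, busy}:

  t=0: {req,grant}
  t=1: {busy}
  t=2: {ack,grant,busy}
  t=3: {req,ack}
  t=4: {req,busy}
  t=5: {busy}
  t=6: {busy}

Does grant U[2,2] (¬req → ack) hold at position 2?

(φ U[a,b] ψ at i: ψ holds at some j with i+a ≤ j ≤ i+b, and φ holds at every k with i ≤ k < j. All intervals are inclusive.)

Need some j in [4,4] with (¬req → ack), and grant at every k in [2,j-1].
  j=4: (¬req → ack) holds, but grant fails at k=3 → not this j.
No j in the window works → until fails.

False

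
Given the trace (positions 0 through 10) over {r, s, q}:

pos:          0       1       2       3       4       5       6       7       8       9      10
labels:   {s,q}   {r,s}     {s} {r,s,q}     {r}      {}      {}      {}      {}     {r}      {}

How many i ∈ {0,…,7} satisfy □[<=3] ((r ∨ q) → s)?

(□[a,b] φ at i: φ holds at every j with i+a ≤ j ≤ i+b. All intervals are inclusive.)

2

Evaluate at each i in [0,7]:
  i=0: ✓ (all of [0,3])
  i=1: ✗ (fails at j=4)
  i=2: ✗ (fails at j=4)
  i=3: ✗ (fails at j=4)
  i=4: ✗ (fails at j=4)
  i=5: ✓ (all of [5,8])
  i=6: ✗ (fails at j=9)
  i=7: ✗ (fails at j=9)
Positions where it holds: {0, 5} → 2.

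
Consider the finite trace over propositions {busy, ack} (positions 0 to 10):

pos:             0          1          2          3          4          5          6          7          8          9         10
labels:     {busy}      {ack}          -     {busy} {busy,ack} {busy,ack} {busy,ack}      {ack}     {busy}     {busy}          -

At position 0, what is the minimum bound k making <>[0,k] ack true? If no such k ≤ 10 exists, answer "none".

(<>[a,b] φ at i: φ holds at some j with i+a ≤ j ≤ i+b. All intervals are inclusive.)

Scan j = 0,1,… for ack:
  j=0: fails
  j=1: holds
First hit at j=1, so smallest k = 1-0 = 1.

1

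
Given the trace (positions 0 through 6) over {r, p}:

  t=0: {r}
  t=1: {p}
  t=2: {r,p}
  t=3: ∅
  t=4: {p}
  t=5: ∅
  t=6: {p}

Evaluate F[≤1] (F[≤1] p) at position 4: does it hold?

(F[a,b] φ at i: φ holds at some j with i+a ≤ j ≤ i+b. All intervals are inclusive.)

Check F[≤1] p at each j in [4,5]:
  j=4: holds (witness at 4)
  j=5: holds (witness at 6)
Found at j=4 → formula holds.

Yes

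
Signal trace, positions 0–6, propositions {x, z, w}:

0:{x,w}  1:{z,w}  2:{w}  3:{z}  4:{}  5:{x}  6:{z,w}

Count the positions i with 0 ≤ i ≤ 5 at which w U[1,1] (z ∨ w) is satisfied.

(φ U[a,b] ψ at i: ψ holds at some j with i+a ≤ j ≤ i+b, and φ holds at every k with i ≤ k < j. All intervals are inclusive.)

3

Evaluate at each i in [0,5]:
  i=0: ✓ (rhs at j=1; lhs holds on [0,0])
  i=1: ✓ (rhs at j=2; lhs holds on [1,1])
  i=2: ✓ (rhs at j=3; lhs holds on [2,2])
  i=3: ✗ (no rhs in [4,4])
  i=4: ✗ (no rhs in [5,5])
  i=5: ✗ (lhs fails at k=5 before rhs at j=6)
Positions where it holds: {0, 1, 2} → 3.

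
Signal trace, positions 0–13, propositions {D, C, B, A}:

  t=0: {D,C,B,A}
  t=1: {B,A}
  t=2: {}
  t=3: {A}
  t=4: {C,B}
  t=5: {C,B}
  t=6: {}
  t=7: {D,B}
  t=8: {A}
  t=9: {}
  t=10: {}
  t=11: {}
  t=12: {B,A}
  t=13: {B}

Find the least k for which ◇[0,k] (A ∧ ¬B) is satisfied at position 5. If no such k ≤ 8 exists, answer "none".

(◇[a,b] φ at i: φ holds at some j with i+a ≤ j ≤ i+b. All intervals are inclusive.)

3

Scan j = 5,6,… for (A ∧ ¬B):
  j=5: fails
  j=6: fails
  j=7: fails
  j=8: holds
First hit at j=8, so smallest k = 8-5 = 3.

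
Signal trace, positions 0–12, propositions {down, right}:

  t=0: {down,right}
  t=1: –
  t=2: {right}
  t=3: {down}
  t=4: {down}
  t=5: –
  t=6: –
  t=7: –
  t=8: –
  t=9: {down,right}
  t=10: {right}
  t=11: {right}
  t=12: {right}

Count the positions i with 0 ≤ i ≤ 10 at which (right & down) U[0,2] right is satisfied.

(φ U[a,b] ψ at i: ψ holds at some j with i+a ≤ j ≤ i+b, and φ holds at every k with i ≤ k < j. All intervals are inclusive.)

Evaluate at each i in [0,10]:
  i=0: ✓ (rhs at j=0)
  i=1: ✗ (lhs fails at k=1 before rhs at j=2)
  i=2: ✓ (rhs at j=2)
  i=3: ✗ (no rhs in [3,5])
  i=4: ✗ (no rhs in [4,6])
  i=5: ✗ (no rhs in [5,7])
  i=6: ✗ (no rhs in [6,8])
  i=7: ✗ (lhs fails at k=7 before rhs at j=9)
  i=8: ✗ (lhs fails at k=8 before rhs at j=9)
  i=9: ✓ (rhs at j=9)
  i=10: ✓ (rhs at j=10)
Positions where it holds: {0, 2, 9, 10} → 4.

4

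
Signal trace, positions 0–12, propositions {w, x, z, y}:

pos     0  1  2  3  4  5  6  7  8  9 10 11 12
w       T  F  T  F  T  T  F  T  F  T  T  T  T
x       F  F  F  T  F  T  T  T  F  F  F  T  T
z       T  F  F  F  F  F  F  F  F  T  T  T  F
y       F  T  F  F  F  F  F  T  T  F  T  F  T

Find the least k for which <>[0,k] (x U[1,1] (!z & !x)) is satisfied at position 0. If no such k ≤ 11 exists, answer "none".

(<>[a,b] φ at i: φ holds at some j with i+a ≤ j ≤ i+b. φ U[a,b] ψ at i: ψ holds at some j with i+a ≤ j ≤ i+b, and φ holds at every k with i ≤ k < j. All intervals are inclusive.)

3

Scan j = 0,1,… for (x U[1,1] (!z & !x)):
  j=0: fails
  j=1: fails
  j=2: fails
  j=3: holds
First hit at j=3, so smallest k = 3-0 = 3.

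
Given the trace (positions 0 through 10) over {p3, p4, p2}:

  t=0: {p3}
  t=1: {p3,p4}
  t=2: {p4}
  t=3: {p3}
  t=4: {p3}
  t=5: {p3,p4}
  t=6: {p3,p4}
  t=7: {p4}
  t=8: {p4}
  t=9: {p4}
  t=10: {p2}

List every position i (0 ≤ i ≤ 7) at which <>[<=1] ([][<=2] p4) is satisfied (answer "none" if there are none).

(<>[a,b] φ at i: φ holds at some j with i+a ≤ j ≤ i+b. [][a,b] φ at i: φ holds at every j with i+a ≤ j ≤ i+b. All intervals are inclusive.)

4, 5, 6, 7

Evaluate at each i in [0,7]:
  i=0: ✗ (none in [0,1])
  i=1: ✗ (none in [1,2])
  i=2: ✗ (none in [2,3])
  i=3: ✗ (none in [3,4])
  i=4: ✓ (witness j=5)
  i=5: ✓ (witness j=5)
  i=6: ✓ (witness j=6)
  i=7: ✓ (witness j=7)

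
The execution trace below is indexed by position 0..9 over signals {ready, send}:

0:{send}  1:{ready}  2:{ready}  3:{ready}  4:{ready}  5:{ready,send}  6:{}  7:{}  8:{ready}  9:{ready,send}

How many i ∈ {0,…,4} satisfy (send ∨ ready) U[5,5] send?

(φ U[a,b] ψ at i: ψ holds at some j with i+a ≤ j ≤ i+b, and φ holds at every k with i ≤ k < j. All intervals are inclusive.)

1

Evaluate at each i in [0,4]:
  i=0: ✓ (rhs at j=5; lhs holds on [0,4])
  i=1: ✗ (no rhs in [6,6])
  i=2: ✗ (no rhs in [7,7])
  i=3: ✗ (no rhs in [8,8])
  i=4: ✗ (lhs fails at k=6 before rhs at j=9)
Positions where it holds: {0} → 1.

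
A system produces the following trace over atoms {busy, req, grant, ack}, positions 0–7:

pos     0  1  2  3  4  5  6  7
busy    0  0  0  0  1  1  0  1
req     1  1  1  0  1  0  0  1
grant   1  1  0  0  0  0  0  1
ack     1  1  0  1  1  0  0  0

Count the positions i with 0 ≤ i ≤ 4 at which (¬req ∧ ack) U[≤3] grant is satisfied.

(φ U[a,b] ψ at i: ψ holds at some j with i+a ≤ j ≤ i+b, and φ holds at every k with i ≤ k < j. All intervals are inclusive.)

Evaluate at each i in [0,4]:
  i=0: ✓ (rhs at j=0)
  i=1: ✓ (rhs at j=1)
  i=2: ✗ (no rhs in [2,5])
  i=3: ✗ (no rhs in [3,6])
  i=4: ✗ (lhs fails at k=4 before rhs at j=7)
Positions where it holds: {0, 1} → 2.

2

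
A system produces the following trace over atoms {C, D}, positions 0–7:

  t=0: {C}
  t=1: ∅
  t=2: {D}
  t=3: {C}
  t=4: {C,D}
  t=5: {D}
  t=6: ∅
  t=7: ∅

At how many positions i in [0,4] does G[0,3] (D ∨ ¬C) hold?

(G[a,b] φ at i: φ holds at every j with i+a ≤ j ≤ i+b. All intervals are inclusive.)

1

Evaluate at each i in [0,4]:
  i=0: ✗ (fails at j=0)
  i=1: ✗ (fails at j=3)
  i=2: ✗ (fails at j=3)
  i=3: ✗ (fails at j=3)
  i=4: ✓ (all of [4,7])
Positions where it holds: {4} → 1.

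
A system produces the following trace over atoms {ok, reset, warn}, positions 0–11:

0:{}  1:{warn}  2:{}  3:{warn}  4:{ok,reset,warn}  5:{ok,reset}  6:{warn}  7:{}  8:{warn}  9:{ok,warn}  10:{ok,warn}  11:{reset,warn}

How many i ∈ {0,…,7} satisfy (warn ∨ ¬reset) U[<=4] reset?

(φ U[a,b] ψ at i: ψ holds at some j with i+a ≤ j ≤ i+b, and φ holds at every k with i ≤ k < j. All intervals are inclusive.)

Evaluate at each i in [0,7]:
  i=0: ✓ (rhs at j=4; lhs holds on [0,3])
  i=1: ✓ (rhs at j=4; lhs holds on [1,3])
  i=2: ✓ (rhs at j=4; lhs holds on [2,3])
  i=3: ✓ (rhs at j=4; lhs holds on [3,3])
  i=4: ✓ (rhs at j=4)
  i=5: ✓ (rhs at j=5)
  i=6: ✗ (no rhs in [6,10])
  i=7: ✓ (rhs at j=11; lhs holds on [7,10])
Positions where it holds: {0, 1, 2, 3, 4, 5, 7} → 7.

7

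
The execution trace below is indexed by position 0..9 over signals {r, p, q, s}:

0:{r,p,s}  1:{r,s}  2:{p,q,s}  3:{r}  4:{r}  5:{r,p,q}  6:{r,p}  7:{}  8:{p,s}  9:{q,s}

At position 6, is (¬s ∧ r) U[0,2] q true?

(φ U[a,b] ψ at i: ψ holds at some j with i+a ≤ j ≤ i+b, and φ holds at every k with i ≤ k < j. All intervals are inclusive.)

False

Need some j in [6,8] with q, and (¬s ∧ r) at every k in [6,j-1].
  j=6: q false.
  j=7: q false.
  j=8: q false.
No j in the window works → until fails.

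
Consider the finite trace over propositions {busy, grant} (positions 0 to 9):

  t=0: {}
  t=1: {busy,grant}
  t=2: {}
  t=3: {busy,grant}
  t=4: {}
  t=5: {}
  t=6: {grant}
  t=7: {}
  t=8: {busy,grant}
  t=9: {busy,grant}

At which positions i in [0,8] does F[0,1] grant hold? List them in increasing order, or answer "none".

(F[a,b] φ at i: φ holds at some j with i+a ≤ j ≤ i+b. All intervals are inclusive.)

0, 1, 2, 3, 5, 6, 7, 8

Evaluate at each i in [0,8]:
  i=0: ✓ (witness j=1)
  i=1: ✓ (witness j=1)
  i=2: ✓ (witness j=3)
  i=3: ✓ (witness j=3)
  i=4: ✗ (none in [4,5])
  i=5: ✓ (witness j=6)
  i=6: ✓ (witness j=6)
  i=7: ✓ (witness j=8)
  i=8: ✓ (witness j=8)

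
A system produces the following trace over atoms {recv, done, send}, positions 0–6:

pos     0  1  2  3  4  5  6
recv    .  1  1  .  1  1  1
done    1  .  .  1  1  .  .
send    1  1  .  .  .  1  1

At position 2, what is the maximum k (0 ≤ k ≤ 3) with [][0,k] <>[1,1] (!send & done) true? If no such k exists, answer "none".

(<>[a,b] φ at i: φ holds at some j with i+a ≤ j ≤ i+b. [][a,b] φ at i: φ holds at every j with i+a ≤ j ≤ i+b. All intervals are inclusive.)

<>[1,1] (!send & done) must hold from j=2 onward; find where it first fails.
  j=2: holds
  j=3: holds
  j=4: fails
Holds on [2,3], so largest k = 1.

1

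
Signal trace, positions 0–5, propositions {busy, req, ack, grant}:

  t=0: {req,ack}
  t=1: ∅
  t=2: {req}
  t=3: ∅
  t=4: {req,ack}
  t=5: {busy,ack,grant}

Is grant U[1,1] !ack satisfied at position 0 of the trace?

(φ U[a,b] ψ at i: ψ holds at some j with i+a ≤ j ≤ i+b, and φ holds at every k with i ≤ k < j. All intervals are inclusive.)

Need some j in [1,1] with !ack, and grant at every k in [0,j-1].
  j=1: !ack holds, but grant fails at k=0 → not this j.
No j in the window works → until fails.

No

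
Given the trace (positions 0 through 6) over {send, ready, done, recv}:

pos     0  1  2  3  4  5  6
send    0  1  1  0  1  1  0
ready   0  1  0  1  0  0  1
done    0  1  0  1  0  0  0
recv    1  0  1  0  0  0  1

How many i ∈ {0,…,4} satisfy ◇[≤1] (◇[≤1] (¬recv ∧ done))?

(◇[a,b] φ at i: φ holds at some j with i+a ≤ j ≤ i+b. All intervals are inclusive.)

Evaluate at each i in [0,4]:
  i=0: ✓ (witness j=0)
  i=1: ✓ (witness j=1)
  i=2: ✓ (witness j=2)
  i=3: ✓ (witness j=3)
  i=4: ✗ (none in [4,5])
Positions where it holds: {0, 1, 2, 3} → 4.

4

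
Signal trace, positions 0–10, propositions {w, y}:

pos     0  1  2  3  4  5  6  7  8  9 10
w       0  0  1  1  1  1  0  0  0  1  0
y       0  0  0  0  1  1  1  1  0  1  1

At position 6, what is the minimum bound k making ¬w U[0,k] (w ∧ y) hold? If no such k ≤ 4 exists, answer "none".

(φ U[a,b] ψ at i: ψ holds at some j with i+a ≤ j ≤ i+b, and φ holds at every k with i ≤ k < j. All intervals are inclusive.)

3

Need earliest j ≥ 6 with (w ∧ y), and ¬w at every k in [6,j-1].
  j=6: rhs fails.
  j=7: rhs fails.
  j=8: rhs fails.
  j=9: rhs holds; lhs holds on [6,8]. k = 3.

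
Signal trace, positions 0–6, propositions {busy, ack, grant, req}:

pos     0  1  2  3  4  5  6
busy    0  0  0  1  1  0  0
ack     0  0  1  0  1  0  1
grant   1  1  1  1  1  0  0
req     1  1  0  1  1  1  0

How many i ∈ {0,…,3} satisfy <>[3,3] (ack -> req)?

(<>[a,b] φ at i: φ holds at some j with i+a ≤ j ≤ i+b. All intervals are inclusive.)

Evaluate at each i in [0,3]:
  i=0: ✓ (witness j=3)
  i=1: ✓ (witness j=4)
  i=2: ✓ (witness j=5)
  i=3: ✗ (none in [6,6])
Positions where it holds: {0, 1, 2} → 3.

3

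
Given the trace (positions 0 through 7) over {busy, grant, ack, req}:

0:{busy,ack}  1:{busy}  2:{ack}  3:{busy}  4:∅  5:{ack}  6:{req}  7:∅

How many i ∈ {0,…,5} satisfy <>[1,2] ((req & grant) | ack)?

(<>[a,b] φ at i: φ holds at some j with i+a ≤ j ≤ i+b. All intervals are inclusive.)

4

Evaluate at each i in [0,5]:
  i=0: ✓ (witness j=2)
  i=1: ✓ (witness j=2)
  i=2: ✗ (none in [3,4])
  i=3: ✓ (witness j=5)
  i=4: ✓ (witness j=5)
  i=5: ✗ (none in [6,7])
Positions where it holds: {0, 1, 3, 4} → 4.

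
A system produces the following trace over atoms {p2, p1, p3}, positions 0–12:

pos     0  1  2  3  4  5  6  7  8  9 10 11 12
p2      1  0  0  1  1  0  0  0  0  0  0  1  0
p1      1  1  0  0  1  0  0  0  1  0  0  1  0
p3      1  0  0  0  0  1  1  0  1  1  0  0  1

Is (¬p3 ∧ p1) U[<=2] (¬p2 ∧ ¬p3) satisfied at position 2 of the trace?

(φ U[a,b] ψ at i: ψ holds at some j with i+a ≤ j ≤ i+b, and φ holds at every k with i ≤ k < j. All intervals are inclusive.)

Yes

Need some j in [2,4] with (¬p2 ∧ ¬p3), and (¬p3 ∧ p1) at every k in [2,j-1].
  j=2: (¬p2 ∧ ¬p3) holds; no prefix to check → satisfied.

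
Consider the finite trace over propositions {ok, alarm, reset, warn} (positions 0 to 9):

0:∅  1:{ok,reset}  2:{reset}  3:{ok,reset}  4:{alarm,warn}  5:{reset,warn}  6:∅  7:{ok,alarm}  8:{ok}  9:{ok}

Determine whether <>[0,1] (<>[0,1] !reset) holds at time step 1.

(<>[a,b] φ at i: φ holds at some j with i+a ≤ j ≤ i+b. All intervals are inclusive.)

Check <>[0,1] !reset at each j in [1,2]:
  j=1: fails (none in [1,2])
  j=2: fails (none in [2,3])
No position in the window satisfies it → formula fails.

No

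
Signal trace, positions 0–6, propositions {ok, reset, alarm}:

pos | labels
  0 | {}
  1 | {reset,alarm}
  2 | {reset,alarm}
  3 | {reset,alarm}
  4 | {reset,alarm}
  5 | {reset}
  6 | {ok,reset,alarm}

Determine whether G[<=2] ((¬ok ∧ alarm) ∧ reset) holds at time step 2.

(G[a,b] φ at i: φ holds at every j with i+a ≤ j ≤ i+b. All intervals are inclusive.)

Holds

Check ((¬ok ∧ alarm) ∧ reset) at every j in [2,4]:
  j=2: true
  j=3: true
  j=4: true
All positions satisfy it → formula holds.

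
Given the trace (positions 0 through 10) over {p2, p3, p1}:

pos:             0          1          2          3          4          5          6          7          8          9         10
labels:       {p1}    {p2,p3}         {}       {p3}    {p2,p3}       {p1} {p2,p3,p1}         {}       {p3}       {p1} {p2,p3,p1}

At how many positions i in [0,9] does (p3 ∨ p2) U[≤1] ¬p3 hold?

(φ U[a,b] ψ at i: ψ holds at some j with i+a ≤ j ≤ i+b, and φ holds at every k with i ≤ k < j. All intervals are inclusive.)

9

Evaluate at each i in [0,9]:
  i=0: ✓ (rhs at j=0)
  i=1: ✓ (rhs at j=2; lhs holds on [1,1])
  i=2: ✓ (rhs at j=2)
  i=3: ✗ (no rhs in [3,4])
  i=4: ✓ (rhs at j=5; lhs holds on [4,4])
  i=5: ✓ (rhs at j=5)
  i=6: ✓ (rhs at j=7; lhs holds on [6,6])
  i=7: ✓ (rhs at j=7)
  i=8: ✓ (rhs at j=9; lhs holds on [8,8])
  i=9: ✓ (rhs at j=9)
Positions where it holds: {0, 1, 2, 4, 5, 6, 7, 8, 9} → 9.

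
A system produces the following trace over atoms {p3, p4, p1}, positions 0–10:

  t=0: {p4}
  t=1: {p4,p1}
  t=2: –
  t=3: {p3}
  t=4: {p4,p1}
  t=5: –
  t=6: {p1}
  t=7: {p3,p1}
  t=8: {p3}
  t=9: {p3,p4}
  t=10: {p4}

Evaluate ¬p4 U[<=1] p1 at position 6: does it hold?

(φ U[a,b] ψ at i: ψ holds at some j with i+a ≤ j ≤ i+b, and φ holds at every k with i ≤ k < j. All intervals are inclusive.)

Yes

Need some j in [6,7] with p1, and ¬p4 at every k in [6,j-1].
  j=6: p1 holds; no prefix to check → satisfied.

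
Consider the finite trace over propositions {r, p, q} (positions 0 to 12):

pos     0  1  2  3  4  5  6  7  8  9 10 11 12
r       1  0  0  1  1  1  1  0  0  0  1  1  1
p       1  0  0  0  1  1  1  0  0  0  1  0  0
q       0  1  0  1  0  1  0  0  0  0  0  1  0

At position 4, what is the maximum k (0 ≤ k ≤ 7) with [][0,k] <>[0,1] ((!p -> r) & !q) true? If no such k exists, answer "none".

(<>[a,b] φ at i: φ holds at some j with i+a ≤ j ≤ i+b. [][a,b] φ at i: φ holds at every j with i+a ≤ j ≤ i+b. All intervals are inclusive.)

2

<>[0,1] ((!p -> r) & !q) must hold from j=4 onward; find where it first fails.
  j=4: holds
  j=5: holds
  j=6: holds
  j=7: fails
Holds on [4,6], so largest k = 2.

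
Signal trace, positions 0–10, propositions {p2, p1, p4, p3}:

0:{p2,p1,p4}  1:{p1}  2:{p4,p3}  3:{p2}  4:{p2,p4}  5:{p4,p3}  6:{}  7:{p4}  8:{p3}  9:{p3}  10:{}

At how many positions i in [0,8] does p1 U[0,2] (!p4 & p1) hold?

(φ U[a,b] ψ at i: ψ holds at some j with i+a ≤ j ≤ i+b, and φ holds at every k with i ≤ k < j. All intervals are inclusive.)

2

Evaluate at each i in [0,8]:
  i=0: ✓ (rhs at j=1; lhs holds on [0,0])
  i=1: ✓ (rhs at j=1)
  i=2: ✗ (no rhs in [2,4])
  i=3: ✗ (no rhs in [3,5])
  i=4: ✗ (no rhs in [4,6])
  i=5: ✗ (no rhs in [5,7])
  i=6: ✗ (no rhs in [6,8])
  i=7: ✗ (no rhs in [7,9])
  i=8: ✗ (no rhs in [8,10])
Positions where it holds: {0, 1} → 2.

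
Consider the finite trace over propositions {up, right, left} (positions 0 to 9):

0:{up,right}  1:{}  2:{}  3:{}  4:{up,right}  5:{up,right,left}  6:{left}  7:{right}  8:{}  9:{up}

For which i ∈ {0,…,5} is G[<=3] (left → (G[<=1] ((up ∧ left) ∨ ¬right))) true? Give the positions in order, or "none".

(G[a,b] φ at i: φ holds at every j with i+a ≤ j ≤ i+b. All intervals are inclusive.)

0, 1, 2

Evaluate at each i in [0,5]:
  i=0: ✓ (all of [0,3])
  i=1: ✓ (all of [1,4])
  i=2: ✓ (all of [2,5])
  i=3: ✗ (fails at j=6)
  i=4: ✗ (fails at j=6)
  i=5: ✗ (fails at j=6)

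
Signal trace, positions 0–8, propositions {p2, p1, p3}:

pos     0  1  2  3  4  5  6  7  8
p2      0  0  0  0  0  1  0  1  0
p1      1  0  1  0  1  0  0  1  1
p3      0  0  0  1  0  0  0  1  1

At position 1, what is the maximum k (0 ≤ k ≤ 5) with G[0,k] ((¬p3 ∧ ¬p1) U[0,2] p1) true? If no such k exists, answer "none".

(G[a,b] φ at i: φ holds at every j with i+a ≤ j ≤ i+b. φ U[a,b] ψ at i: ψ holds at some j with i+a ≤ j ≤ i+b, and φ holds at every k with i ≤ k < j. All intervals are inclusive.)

((¬p3 ∧ ¬p1) U[0,2] p1) must hold from j=1 onward; find where it first fails.
  j=1: holds
  j=2: holds
  j=3: fails
Holds on [1,2], so largest k = 1.

1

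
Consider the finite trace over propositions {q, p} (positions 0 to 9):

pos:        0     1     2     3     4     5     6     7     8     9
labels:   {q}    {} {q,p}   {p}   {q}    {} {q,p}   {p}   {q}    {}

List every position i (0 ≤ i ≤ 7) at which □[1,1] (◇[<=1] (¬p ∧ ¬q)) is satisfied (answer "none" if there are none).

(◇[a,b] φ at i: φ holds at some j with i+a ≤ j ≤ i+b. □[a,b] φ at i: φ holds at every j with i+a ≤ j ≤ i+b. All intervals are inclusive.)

0, 3, 4, 7

Evaluate at each i in [0,7]:
  i=0: ✓ (all of [1,1])
  i=1: ✗ (fails at j=2)
  i=2: ✗ (fails at j=3)
  i=3: ✓ (all of [4,4])
  i=4: ✓ (all of [5,5])
  i=5: ✗ (fails at j=6)
  i=6: ✗ (fails at j=7)
  i=7: ✓ (all of [8,8])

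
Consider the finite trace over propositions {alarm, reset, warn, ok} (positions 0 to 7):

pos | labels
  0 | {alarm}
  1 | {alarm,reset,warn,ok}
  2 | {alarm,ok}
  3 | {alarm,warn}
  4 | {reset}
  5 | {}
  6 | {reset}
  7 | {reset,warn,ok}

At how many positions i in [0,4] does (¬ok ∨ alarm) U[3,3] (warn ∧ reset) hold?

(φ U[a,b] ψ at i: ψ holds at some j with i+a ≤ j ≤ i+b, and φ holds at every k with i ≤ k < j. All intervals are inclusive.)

1

Evaluate at each i in [0,4]:
  i=0: ✗ (no rhs in [3,3])
  i=1: ✗ (no rhs in [4,4])
  i=2: ✗ (no rhs in [5,5])
  i=3: ✗ (no rhs in [6,6])
  i=4: ✓ (rhs at j=7; lhs holds on [4,6])
Positions where it holds: {4} → 1.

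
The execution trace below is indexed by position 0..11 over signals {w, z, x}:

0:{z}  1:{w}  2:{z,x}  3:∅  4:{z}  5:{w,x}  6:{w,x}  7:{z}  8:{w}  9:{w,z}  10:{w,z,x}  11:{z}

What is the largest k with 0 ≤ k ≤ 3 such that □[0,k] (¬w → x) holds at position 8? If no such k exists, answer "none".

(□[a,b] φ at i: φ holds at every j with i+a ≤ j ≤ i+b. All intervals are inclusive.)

(¬w → x) must hold from j=8 onward; find where it first fails.
  j=8: holds
  j=9: holds
  j=10: holds
  j=11: fails
Holds on [8,10], so largest k = 2.

2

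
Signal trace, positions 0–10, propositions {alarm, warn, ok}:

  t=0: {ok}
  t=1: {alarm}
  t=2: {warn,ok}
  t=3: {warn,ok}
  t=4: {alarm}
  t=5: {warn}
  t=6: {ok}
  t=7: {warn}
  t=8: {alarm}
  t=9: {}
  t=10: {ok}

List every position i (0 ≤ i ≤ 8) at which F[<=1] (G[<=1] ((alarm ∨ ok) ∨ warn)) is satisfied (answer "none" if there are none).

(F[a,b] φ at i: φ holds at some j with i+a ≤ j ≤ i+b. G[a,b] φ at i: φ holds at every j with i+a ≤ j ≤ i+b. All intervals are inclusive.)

0, 1, 2, 3, 4, 5, 6, 7

Evaluate at each i in [0,8]:
  i=0: ✓ (witness j=0)
  i=1: ✓ (witness j=1)
  i=2: ✓ (witness j=2)
  i=3: ✓ (witness j=3)
  i=4: ✓ (witness j=4)
  i=5: ✓ (witness j=5)
  i=6: ✓ (witness j=6)
  i=7: ✓ (witness j=7)
  i=8: ✗ (none in [8,9])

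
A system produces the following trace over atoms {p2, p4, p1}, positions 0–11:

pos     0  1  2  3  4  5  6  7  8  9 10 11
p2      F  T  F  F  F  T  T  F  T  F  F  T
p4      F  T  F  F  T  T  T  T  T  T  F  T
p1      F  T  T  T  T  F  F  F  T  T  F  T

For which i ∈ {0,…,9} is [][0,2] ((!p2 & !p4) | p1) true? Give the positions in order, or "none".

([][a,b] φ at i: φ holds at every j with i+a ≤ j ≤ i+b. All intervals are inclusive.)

0, 1, 2, 8, 9

Evaluate at each i in [0,9]:
  i=0: ✓ (all of [0,2])
  i=1: ✓ (all of [1,3])
  i=2: ✓ (all of [2,4])
  i=3: ✗ (fails at j=5)
  i=4: ✗ (fails at j=5)
  i=5: ✗ (fails at j=5)
  i=6: ✗ (fails at j=6)
  i=7: ✗ (fails at j=7)
  i=8: ✓ (all of [8,10])
  i=9: ✓ (all of [9,11])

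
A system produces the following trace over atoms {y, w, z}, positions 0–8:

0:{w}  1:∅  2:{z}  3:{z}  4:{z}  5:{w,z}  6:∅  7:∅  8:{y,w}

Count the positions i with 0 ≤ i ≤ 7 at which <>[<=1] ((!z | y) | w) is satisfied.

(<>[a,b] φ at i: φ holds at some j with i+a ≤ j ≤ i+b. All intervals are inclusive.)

6

Evaluate at each i in [0,7]:
  i=0: ✓ (witness j=0)
  i=1: ✓ (witness j=1)
  i=2: ✗ (none in [2,3])
  i=3: ✗ (none in [3,4])
  i=4: ✓ (witness j=5)
  i=5: ✓ (witness j=5)
  i=6: ✓ (witness j=6)
  i=7: ✓ (witness j=7)
Positions where it holds: {0, 1, 4, 5, 6, 7} → 6.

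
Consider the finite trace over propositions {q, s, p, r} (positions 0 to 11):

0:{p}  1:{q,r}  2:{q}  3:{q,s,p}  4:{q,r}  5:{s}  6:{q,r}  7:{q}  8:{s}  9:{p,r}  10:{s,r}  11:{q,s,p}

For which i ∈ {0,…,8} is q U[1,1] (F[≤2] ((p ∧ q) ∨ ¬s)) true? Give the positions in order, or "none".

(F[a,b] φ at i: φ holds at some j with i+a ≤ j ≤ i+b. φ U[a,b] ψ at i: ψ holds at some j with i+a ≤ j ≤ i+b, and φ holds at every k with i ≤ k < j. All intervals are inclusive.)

Evaluate at each i in [0,8]:
  i=0: ✗ (lhs fails at k=0 before rhs at j=1)
  i=1: ✓ (rhs at j=2; lhs holds on [1,1])
  i=2: ✓ (rhs at j=3; lhs holds on [2,2])
  i=3: ✓ (rhs at j=4; lhs holds on [3,3])
  i=4: ✓ (rhs at j=5; lhs holds on [4,4])
  i=5: ✗ (lhs fails at k=5 before rhs at j=6)
  i=6: ✓ (rhs at j=7; lhs holds on [6,6])
  i=7: ✓ (rhs at j=8; lhs holds on [7,7])
  i=8: ✗ (lhs fails at k=8 before rhs at j=9)

1, 2, 3, 4, 6, 7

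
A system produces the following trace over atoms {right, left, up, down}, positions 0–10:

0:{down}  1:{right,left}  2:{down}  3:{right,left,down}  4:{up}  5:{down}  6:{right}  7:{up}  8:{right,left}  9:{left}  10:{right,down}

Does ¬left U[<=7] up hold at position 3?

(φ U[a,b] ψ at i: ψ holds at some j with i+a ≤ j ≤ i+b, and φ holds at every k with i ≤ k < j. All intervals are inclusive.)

False

Need some j in [3,10] with up, and ¬left at every k in [3,j-1].
  j=3: up false.
  j=4: up holds, but ¬left fails at k=3 → not this j.
  j=5: up false.
  j=6: up false.
  j=7: up holds, but ¬left fails at k=3 → not this j.
  j=8: up false.
  j=9: up false.
  j=10: up false.
No j in the window works → until fails.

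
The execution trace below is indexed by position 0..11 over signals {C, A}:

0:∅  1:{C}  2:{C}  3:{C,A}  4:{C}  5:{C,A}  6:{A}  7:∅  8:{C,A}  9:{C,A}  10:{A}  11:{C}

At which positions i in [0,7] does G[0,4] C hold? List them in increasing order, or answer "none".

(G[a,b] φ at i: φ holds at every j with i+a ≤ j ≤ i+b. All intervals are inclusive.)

1

Evaluate at each i in [0,7]:
  i=0: ✗ (fails at j=0)
  i=1: ✓ (all of [1,5])
  i=2: ✗ (fails at j=6)
  i=3: ✗ (fails at j=6)
  i=4: ✗ (fails at j=6)
  i=5: ✗ (fails at j=6)
  i=6: ✗ (fails at j=6)
  i=7: ✗ (fails at j=7)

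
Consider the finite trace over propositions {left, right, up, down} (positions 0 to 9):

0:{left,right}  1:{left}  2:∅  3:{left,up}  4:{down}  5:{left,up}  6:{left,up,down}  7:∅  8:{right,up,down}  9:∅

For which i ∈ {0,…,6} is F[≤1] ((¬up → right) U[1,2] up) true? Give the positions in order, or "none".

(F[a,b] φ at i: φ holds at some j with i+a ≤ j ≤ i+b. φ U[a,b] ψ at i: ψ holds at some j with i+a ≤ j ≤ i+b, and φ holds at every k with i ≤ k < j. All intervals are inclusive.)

4, 5

Evaluate at each i in [0,6]:
  i=0: ✗ (none in [0,1])
  i=1: ✗ (none in [1,2])
  i=2: ✗ (none in [2,3])
  i=3: ✗ (none in [3,4])
  i=4: ✓ (witness j=5)
  i=5: ✓ (witness j=5)
  i=6: ✗ (none in [6,7])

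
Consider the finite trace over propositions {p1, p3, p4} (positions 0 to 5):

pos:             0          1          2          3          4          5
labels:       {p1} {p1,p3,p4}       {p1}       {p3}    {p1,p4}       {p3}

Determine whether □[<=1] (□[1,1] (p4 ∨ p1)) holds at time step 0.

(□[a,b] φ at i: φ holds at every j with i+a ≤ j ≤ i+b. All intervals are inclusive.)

True

Check □[1,1] (p4 ∨ p1) at every j in [0,1]:
  j=0: holds on [1,1]
  j=1: holds on [2,2]
All positions satisfy it → formula holds.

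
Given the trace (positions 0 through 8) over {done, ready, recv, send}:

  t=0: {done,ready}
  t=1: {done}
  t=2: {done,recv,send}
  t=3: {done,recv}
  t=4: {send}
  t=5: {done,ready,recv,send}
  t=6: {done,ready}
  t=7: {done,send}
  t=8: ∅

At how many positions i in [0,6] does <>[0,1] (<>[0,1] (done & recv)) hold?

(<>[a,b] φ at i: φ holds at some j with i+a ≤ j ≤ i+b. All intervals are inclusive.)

6

Evaluate at each i in [0,6]:
  i=0: ✓ (witness j=1)
  i=1: ✓ (witness j=1)
  i=2: ✓ (witness j=2)
  i=3: ✓ (witness j=3)
  i=4: ✓ (witness j=4)
  i=5: ✓ (witness j=5)
  i=6: ✗ (none in [6,7])
Positions where it holds: {0, 1, 2, 3, 4, 5} → 6.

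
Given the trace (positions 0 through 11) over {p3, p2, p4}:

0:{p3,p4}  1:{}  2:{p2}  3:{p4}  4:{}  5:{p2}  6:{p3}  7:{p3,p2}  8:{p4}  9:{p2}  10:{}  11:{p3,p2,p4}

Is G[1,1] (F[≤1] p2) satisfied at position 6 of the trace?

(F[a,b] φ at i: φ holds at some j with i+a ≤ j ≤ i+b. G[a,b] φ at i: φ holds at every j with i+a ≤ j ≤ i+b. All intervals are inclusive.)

Check F[≤1] p2 at every j in [7,7]:
  j=7: holds (witness at 7)
All positions satisfy it → formula holds.

Holds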